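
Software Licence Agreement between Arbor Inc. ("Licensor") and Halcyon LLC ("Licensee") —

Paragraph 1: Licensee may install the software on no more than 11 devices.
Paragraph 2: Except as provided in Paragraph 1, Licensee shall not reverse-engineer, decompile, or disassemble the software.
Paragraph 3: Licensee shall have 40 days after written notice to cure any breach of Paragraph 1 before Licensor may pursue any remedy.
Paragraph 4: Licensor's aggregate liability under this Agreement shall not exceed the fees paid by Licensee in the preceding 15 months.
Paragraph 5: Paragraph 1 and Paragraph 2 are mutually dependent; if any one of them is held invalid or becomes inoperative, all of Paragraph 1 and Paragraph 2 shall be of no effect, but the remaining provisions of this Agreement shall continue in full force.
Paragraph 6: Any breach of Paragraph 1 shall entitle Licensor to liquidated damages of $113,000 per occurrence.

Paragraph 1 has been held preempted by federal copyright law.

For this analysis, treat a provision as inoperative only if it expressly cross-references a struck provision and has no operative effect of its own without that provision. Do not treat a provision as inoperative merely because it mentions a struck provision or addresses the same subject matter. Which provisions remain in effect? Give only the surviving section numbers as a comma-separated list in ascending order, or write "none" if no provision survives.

Paragraph 1 is struck. The only function of Paragraph 3 is the cure period for breach of Paragraph 1, so it cannot stand once Paragraph 1 is removed. The whole of Paragraph 6 is the liquidated-damages amount, defined by reference to Paragraph 1, so Paragraph 6 cannot stand once Paragraph 1 is removed. Paragraph 5 declares Paragraph 1 and Paragraph 2 mutually dependent; since one of them has fallen, all of them are of no effect. That brings down Paragraph 2 as well. The remainder continues in force under Paragraph 5. Paragraph 4 and Paragraph 5 remain in effect.

4, 5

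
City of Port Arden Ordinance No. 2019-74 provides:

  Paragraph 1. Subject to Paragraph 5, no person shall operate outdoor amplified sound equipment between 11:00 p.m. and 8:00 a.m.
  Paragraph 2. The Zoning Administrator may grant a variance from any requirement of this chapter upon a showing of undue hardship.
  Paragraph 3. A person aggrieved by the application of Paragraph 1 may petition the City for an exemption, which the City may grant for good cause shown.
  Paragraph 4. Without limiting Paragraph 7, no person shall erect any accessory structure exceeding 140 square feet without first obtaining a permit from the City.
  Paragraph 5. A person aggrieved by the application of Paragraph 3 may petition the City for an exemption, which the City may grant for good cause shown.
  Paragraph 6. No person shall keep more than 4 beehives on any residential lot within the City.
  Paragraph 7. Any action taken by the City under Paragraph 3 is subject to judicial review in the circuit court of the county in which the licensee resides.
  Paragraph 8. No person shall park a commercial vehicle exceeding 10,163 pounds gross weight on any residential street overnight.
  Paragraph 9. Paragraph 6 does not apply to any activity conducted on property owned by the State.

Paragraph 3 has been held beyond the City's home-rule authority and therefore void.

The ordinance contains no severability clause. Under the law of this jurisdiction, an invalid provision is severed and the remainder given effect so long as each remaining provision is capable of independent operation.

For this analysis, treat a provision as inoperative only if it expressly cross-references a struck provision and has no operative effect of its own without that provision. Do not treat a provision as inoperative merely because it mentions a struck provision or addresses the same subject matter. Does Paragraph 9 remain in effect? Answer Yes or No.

Paragraph 3 is struck. Paragraph 5 merely fixes the exemption procedure for Paragraph 3; with Paragraph 3 gone it has nothing to operate on and falls away. The only function of Paragraph 7 is the judicial-review right for Paragraph 3, so it cannot stand once Paragraph 3 is removed. Although Paragraph 4 refers to Paragraph 7, its operative terms do not depend on Paragraph 7, so it remains in effect. Paragraph 1 mentions Paragraph 5 but its own obligation stands independently of Paragraph 5, so Paragraph 1 is not affected. With no severability clause, the stated default rule severs what cannot stand and enforces each remaining provision that can operate on its own. Paragraph 1, Paragraph 2, Paragraph 4, Paragraph 6, Paragraph 8, and Paragraph 9 remain in effect. Paragraph 9 is among the surviving provisions, so the answer is yes.

Yes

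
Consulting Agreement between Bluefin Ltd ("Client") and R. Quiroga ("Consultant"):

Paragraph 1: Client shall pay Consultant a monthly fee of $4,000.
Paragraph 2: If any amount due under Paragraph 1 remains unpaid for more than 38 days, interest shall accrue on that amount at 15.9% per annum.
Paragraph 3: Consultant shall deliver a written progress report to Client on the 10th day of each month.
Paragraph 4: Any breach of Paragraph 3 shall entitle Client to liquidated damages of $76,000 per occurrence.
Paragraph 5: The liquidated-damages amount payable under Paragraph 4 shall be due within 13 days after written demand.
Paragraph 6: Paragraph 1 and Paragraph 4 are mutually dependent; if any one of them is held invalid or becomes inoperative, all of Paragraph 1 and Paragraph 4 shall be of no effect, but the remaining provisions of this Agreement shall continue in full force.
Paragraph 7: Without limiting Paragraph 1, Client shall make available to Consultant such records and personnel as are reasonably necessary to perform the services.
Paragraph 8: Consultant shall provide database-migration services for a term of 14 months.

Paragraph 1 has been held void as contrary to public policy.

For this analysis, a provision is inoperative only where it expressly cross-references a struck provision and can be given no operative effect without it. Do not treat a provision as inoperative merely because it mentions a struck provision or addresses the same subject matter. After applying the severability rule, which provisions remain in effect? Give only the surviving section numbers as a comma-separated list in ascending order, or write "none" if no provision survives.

3, 6, 7, 8

Paragraph 1 is struck. The whole of Paragraph 2 is the default interest on the monthly fee, defined by reference to Paragraph 1, so Paragraph 2 cannot stand once Paragraph 1 is removed. Paragraph 7 mentions Paragraph 1 but its own obligation stands independently of Paragraph 1, so Paragraph 7 is not affected. Paragraph 6 declares Paragraph 1 and Paragraph 4 mutually dependent; since one of them has fallen, all of them are of no effect. That brings down Paragraph 4 as well. Paragraph 5 in turn depends solely on a provision now struck and likewise falls. The remainder continues in force under Paragraph 6. The provisions still in force are Paragraph 3, Paragraph 6, Paragraph 7, and Paragraph 8.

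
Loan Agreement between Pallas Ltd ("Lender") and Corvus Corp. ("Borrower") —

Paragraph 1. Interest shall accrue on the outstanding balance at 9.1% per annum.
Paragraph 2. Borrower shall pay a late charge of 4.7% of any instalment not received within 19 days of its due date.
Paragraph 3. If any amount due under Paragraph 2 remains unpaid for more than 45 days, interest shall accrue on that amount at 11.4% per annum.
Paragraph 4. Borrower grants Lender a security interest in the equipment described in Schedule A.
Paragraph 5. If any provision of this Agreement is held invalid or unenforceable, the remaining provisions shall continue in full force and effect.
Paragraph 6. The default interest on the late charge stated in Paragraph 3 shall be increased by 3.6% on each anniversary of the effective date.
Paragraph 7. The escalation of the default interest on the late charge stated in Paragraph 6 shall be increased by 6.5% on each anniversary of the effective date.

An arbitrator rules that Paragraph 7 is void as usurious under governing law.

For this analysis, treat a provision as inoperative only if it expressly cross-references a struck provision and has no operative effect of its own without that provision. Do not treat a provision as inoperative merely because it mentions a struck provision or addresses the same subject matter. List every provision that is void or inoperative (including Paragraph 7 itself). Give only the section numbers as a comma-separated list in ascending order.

Paragraph 7 is struck. Nothing else in the Agreement is defined by reference to Paragraph 7. Under the severability clause in Paragraph 5, the remaining provisions continue in force. Paragraph 1, Paragraph 2, Paragraph 3, Paragraph 4, Paragraph 5, and Paragraph 6 remain in effect.

7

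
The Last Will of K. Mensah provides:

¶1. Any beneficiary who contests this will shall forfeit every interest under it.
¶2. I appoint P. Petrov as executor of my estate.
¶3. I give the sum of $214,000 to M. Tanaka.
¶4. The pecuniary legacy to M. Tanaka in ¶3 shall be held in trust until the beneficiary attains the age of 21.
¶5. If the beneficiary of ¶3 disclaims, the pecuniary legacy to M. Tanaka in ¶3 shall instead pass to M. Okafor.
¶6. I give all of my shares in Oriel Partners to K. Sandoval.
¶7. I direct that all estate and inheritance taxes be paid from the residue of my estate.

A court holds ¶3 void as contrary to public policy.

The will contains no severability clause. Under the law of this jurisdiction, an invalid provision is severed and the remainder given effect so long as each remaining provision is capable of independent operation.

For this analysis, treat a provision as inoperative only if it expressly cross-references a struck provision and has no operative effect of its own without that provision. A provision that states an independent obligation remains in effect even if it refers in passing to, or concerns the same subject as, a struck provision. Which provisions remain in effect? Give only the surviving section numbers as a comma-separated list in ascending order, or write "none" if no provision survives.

¶3 is struck. ¶4 has no operative effect of its own apart from ¶3 and is therefore inoperative. ¶5 has no operative effect of its own apart from ¶3 and is therefore inoperative. With no severability clause, the stated default rule severs what cannot stand and enforces each remaining provision that can operate on its own. The provisions still in force are ¶1, ¶2, ¶6, and ¶7.

1, 2, 6, 7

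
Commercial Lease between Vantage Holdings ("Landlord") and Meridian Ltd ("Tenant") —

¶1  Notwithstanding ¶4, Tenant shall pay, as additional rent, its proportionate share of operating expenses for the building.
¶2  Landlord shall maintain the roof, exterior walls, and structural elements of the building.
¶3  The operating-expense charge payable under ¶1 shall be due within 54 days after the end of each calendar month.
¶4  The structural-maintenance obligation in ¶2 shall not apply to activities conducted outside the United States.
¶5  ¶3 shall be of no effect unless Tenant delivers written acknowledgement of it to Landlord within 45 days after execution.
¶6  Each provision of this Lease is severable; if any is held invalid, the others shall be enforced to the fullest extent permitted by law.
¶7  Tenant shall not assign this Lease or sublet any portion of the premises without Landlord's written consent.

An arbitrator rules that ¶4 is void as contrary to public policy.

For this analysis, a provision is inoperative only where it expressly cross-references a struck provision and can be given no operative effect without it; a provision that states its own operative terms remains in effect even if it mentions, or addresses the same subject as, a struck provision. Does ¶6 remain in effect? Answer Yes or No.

¶4 is struck. ¶1 mentions ¶4 but its own obligation stands independently of ¶4, so ¶1 is not affected. No other provision's operative terms depend on ¶4. ¶6 is a severability clause and preserves every provision that can still be given independent effect. ¶1, ¶2, ¶3, ¶5, ¶6, and ¶7 remain in effect. ¶6 is among the surviving provisions, so the answer is yes.

Yes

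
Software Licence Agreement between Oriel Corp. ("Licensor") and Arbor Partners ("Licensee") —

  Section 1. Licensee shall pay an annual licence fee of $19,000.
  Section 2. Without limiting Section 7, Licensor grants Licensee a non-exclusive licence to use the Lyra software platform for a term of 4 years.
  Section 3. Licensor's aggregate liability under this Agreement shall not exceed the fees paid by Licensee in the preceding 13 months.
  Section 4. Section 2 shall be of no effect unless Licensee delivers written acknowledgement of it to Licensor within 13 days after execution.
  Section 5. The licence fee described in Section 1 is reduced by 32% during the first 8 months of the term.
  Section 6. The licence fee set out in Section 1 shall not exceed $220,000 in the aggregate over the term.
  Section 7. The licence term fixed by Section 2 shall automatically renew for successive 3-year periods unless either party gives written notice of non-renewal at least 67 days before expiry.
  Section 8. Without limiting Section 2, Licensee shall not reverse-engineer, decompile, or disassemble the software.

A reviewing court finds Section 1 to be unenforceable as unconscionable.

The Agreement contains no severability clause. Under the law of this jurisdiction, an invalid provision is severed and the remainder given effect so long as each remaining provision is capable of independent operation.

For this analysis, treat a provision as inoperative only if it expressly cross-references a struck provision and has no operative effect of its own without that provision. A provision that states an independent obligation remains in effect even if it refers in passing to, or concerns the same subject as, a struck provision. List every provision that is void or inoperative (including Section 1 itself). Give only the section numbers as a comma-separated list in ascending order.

Section 1 is struck. Section 5 has no operative effect of its own apart from Section 1 and is therefore inoperative. Section 6 has no operative effect of its own apart from Section 1 and is therefore inoperative. With no severability clause, the stated default rule severs what cannot stand and enforces each remaining provision that can operate on its own. The provisions still in force are Section 2, Section 3, Section 4, Section 7, and Section 8.

1, 5, 6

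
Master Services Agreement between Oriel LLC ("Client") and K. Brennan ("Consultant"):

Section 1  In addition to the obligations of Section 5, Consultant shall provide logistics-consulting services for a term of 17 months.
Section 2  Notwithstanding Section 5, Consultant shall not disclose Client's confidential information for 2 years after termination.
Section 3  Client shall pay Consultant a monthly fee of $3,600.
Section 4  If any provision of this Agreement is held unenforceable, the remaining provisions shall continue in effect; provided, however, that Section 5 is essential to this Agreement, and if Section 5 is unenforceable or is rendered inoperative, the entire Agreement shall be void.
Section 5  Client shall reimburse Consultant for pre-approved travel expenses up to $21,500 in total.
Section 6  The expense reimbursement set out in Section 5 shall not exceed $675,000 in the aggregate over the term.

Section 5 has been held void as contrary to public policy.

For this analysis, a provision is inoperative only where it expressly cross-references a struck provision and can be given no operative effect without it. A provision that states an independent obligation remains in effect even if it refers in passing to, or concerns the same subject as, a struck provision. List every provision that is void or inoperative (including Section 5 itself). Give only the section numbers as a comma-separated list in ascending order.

1, 2, 3, 4, 5, 6

Section 5 is struck. Section 6 has no operative effect of its own apart from Section 5 and is therefore inoperative. Section 4 makes Section 5 an essential term, and Section 5 is the provision held invalid; under Section 4, the entire Agreement is therefore void. No provision of the Agreement survives.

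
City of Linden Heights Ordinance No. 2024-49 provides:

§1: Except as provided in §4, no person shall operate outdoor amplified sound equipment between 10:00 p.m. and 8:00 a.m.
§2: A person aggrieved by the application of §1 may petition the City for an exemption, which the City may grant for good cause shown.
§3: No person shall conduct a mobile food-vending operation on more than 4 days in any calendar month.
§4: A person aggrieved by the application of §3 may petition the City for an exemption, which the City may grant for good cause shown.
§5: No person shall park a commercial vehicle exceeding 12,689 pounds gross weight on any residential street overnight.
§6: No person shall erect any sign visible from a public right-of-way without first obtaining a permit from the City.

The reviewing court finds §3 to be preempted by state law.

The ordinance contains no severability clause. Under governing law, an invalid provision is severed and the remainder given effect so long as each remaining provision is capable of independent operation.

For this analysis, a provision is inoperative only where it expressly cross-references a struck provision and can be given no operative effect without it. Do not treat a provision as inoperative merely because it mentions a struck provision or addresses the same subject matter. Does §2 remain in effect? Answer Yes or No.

§3 is struck. §4 operates only by reference to §3, so it falls with §3. Although §1 refers to §4, its operative terms do not depend on §4, so it remains in effect. Under the stated default rule, only provisions that cannot operate independently fall away; the rest are enforced. §1, §2, §5, and §6 remain in effect. §2 is among the surviving provisions, so the answer is yes.

Yes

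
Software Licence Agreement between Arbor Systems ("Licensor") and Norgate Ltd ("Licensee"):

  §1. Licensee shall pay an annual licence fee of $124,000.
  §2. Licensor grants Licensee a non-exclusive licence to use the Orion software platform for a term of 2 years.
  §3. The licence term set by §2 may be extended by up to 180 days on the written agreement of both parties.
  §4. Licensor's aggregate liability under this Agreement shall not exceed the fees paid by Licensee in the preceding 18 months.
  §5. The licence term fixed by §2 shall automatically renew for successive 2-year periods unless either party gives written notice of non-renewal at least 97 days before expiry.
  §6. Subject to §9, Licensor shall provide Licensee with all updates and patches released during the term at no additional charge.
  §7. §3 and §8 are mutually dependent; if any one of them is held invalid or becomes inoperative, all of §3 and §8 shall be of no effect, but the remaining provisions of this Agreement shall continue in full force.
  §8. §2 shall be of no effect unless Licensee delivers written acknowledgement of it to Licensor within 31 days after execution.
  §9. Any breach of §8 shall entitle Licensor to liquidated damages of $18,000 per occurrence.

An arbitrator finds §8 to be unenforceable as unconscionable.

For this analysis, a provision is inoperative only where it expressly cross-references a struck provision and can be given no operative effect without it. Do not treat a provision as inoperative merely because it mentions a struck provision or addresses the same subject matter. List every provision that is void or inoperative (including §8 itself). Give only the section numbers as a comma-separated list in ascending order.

3, 8, 9

§8 is struck. §9 has no operative effect of its own apart from §8 and is therefore inoperative. §6 mentions §9 but its own obligation stands independently of §9, so §6 is not affected. §7 declares §3 and §8 mutually dependent; since one of them has fallen, all of them are of no effect. That brings down §3 as well. The remainder continues in force under §7. §1, §2, §4, §5, §6, and §7 remain in effect.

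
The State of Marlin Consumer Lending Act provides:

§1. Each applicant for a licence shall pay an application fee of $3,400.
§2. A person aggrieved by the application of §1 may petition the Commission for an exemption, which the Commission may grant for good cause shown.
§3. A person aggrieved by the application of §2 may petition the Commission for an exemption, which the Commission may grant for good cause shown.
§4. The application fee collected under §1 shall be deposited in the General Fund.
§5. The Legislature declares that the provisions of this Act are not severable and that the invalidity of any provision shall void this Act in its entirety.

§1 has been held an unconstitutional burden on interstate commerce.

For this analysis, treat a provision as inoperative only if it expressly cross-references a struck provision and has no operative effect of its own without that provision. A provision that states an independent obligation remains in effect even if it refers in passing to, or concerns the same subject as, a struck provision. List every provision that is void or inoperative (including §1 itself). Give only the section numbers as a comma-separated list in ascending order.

§1 is struck. §2 operates only by reference to §1, so it falls with §1. The whole of §4 is the disposition of the application fee, defined by reference to §1, so §4 cannot stand once §1 is removed. §3 has no operative effect of its own apart from §2 and is therefore inoperative. §5 provides that the Act is not severable, so the invalidity of any one provision voids the entire Act. No provision of the Act survives.

1, 2, 3, 4, 5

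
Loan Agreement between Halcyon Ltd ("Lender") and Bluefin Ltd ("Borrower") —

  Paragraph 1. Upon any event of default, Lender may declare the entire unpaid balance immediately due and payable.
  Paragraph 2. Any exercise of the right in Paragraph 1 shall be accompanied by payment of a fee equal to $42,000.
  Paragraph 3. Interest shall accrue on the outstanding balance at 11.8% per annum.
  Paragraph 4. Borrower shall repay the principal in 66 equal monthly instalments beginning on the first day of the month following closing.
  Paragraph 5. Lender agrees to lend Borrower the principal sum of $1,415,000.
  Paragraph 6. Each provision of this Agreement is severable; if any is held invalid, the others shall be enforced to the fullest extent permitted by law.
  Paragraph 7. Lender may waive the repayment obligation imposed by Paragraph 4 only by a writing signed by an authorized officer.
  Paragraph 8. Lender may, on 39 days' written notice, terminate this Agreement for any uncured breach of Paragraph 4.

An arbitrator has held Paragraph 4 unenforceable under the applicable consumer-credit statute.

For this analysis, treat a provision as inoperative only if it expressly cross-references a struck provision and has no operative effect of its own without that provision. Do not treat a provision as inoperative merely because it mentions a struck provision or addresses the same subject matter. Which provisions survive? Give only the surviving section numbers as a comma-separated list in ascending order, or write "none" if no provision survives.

Paragraph 4 is struck. Paragraph 7 operates only by reference to Paragraph 4, so it falls with Paragraph 4. The only function of Paragraph 8 is the termination right for breach of Paragraph 4, so it cannot stand once Paragraph 4 is removed. Paragraph 6 is a severability clause and preserves every provision that can still be given independent effect. The provisions still in force are Paragraph 1, Paragraph 2, Paragraph 3, Paragraph 5, and Paragraph 6.

1, 2, 3, 5, 6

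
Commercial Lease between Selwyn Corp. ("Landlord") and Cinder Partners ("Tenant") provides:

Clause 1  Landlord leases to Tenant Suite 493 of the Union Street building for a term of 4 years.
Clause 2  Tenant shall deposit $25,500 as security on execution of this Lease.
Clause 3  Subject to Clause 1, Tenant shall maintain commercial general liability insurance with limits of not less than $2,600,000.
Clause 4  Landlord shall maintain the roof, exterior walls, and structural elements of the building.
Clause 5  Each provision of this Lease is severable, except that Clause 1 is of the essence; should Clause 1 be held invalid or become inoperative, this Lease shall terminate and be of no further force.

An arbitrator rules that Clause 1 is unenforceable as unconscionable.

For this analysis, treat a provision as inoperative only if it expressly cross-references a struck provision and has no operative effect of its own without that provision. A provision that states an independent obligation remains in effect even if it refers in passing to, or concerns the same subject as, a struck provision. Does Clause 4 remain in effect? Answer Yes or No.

No

Clause 1 is struck. No other provision's operative terms depend on Clause 1. Clause 5 makes Clause 1 an essential term, and Clause 1 is the provision held invalid; under Clause 5, the entire Lease is therefore void. No provision of the Lease survives. Clause 4 is among the inoperative provisions, so the answer is no.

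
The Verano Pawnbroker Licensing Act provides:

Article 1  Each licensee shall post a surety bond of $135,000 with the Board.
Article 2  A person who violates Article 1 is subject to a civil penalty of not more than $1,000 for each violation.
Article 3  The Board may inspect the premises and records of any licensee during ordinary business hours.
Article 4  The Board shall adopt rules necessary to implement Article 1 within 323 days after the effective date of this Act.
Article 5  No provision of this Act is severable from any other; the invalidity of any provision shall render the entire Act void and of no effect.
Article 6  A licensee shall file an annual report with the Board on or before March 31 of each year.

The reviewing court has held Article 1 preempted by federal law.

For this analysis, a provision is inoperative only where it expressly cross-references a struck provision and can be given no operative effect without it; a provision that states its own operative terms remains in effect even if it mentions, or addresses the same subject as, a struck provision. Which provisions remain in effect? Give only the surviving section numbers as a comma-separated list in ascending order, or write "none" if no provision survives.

none

Article 1 is struck. The only function of Article 2 is the civil penalty for violating Article 1, so it cannot stand once Article 1 is removed. Article 4 merely fixes the rulemaking mandate for Article 1; with Article 1 gone it has nothing to operate on and falls away. Article 5 provides that the Act is not severable, so the invalidity of any one provision voids the entire Act. No provision of the Act survives.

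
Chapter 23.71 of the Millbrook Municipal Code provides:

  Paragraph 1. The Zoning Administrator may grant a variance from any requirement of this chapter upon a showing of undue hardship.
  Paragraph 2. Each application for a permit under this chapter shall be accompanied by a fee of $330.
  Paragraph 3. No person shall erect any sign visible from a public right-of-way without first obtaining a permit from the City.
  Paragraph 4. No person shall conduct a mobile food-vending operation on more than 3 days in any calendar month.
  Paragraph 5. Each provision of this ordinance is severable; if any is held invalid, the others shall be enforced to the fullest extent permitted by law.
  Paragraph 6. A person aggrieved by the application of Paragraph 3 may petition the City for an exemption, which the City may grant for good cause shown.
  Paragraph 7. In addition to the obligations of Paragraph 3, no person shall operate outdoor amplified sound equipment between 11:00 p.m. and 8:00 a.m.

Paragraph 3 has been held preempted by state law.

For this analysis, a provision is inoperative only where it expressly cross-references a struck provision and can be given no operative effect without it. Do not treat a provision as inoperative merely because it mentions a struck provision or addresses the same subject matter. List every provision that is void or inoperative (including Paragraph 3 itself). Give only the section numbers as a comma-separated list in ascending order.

3, 6

Paragraph 3 is struck. Paragraph 6 has no operative effect of its own apart from Paragraph 3 and is therefore inoperative. Although Paragraph 7 refers to Paragraph 3, its operative terms do not depend on Paragraph 3, so it remains in effect. Under the severability clause in Paragraph 5, the remaining provisions continue in force. Paragraph 1, Paragraph 2, Paragraph 4, Paragraph 5, and Paragraph 7 remain in effect.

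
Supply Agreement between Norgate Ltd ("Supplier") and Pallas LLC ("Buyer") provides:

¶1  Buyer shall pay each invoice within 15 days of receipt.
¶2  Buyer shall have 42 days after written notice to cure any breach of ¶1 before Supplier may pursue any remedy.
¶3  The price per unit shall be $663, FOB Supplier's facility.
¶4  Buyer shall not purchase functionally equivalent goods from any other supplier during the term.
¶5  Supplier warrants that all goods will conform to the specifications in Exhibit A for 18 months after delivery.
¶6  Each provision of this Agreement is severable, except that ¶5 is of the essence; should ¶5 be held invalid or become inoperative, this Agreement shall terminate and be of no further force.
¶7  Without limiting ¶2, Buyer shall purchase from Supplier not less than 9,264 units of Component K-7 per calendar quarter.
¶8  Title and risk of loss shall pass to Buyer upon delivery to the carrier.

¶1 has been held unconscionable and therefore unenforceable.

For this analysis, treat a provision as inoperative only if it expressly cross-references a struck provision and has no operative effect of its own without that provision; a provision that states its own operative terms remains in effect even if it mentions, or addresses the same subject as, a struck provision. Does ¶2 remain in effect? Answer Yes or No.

¶1 is struck. ¶2 operates only by reference to ¶1, so it falls with ¶1. Although ¶7 refers to ¶2, its operative terms do not depend on ¶2, so it remains in effect. ¶6 makes ¶5 an essential term, but ¶5 is unaffected, so the severability proviso in ¶6 preserves the remaining provisions. The provisions still in force are ¶3, ¶4, ¶5, ¶6, ¶7, and ¶8. ¶2 is among the inoperative provisions, so the answer is no.

No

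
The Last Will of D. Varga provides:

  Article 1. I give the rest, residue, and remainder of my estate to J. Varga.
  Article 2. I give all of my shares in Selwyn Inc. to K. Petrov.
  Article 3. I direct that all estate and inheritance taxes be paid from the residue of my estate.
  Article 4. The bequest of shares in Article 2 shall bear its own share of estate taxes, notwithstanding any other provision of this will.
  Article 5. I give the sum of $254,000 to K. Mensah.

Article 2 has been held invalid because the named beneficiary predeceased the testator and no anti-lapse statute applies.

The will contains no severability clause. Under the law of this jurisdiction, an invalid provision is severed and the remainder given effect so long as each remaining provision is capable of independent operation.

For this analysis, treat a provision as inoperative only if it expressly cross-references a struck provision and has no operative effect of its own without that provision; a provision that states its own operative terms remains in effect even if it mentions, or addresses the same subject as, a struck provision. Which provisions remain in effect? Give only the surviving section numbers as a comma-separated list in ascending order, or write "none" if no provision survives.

1, 3, 5

Article 2 is struck. The only function of Article 4 is the tax charge on Article 2, so it cannot stand once Article 2 is removed. With no severability clause, the stated default rule severs what cannot stand and enforces each remaining provision that can operate on its own. The provisions still in force are Article 1, Article 3, and Article 5.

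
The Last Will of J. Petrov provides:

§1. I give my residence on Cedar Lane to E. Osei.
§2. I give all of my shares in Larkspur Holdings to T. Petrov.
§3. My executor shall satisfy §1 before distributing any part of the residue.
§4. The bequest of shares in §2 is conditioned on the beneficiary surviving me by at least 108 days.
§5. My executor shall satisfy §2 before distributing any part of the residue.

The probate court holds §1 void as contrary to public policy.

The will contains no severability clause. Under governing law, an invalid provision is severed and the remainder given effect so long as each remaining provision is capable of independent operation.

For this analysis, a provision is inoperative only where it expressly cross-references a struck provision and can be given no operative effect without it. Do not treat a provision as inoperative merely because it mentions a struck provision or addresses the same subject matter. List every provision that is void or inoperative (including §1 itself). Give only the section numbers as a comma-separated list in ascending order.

1, 3

§1 is struck. §3 has no operative effect of its own apart from §1 and is therefore inoperative. With no severability clause, the stated default rule severs what cannot stand and enforces each remaining provision that can operate on its own. That leaves §2, §4, and §5 in effect.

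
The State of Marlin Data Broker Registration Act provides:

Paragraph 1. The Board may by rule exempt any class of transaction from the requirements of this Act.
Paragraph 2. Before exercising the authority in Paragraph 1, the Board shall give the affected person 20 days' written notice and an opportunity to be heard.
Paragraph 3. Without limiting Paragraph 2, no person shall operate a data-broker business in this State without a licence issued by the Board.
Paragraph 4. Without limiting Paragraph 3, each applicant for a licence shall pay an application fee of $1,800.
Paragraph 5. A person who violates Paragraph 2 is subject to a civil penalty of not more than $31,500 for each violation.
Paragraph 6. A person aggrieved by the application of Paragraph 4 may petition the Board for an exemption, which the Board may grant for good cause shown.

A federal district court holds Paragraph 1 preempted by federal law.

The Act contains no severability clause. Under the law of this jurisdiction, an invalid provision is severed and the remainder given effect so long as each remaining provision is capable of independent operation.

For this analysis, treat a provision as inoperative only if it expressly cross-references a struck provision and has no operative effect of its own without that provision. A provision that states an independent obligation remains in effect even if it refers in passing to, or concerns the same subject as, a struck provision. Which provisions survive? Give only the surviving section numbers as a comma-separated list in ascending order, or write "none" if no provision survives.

3, 4, 6

Paragraph 1 is struck. Paragraph 2 operates only by reference to Paragraph 1, so it falls with Paragraph 1. Paragraph 5 has no operative effect of its own apart from Paragraph 2 and is therefore inoperative. Paragraph 3 mentions Paragraph 2 but its own obligation stands independently of Paragraph 2, so Paragraph 3 is not affected. Under the stated default rule, only provisions that cannot operate independently fall away; the rest are enforced. Paragraph 3, Paragraph 4, and Paragraph 6 remain in effect.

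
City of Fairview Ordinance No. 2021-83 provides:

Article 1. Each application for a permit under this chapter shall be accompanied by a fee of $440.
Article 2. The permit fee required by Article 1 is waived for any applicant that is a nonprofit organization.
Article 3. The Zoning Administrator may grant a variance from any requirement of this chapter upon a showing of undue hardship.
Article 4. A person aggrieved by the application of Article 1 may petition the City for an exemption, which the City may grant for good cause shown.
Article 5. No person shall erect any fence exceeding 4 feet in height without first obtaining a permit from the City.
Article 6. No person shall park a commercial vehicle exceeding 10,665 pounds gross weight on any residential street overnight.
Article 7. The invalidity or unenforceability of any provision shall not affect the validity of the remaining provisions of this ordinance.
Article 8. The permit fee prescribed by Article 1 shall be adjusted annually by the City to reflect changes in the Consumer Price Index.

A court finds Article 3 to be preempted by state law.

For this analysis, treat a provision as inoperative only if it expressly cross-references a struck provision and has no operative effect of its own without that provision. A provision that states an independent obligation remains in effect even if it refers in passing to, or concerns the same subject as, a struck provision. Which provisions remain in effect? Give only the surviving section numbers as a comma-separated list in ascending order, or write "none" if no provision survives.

Article 3 is struck. No other provision's operative terms depend on Article 3. Article 7 is a severability clause and preserves every provision that can still be given independent effect. The provisions still in force are Article 1, Article 2, Article 4, Article 5, Article 6, Article 7, and Article 8.

1, 2, 4, 5, 6, 7, 8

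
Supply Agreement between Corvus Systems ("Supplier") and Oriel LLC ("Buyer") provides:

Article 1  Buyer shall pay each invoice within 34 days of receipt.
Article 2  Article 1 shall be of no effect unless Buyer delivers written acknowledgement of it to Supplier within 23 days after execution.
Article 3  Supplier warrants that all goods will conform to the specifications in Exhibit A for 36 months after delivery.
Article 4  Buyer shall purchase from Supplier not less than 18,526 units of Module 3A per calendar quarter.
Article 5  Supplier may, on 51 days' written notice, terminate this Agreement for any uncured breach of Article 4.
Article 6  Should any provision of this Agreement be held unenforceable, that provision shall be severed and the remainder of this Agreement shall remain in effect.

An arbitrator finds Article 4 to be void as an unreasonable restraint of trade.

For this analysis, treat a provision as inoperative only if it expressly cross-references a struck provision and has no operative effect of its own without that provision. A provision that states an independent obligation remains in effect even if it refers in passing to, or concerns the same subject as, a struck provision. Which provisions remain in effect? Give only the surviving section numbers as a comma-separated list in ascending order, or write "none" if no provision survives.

Article 4 is struck. Article 5 operates only by reference to Article 4, so it falls with Article 4. Article 6 is a severability clause and preserves every provision that can still be given independent effect. That leaves Article 1, Article 2, Article 3, and Article 6 in effect.

1, 2, 3, 6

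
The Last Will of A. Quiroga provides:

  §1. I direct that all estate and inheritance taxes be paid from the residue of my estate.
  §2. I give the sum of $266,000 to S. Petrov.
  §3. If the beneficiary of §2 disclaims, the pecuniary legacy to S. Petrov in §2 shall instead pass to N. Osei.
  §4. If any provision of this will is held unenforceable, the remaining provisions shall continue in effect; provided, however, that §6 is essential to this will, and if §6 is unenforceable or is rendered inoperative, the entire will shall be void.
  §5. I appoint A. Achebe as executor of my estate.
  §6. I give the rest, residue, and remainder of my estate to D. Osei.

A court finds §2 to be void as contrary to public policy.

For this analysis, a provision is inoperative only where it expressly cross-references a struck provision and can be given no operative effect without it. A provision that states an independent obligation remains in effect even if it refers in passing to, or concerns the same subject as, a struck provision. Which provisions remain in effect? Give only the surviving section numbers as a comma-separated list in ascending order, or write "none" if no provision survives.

1, 4, 5, 6

§2 is struck. §3 merely fixes the alternative disposition for §2; with §2 gone it has nothing to operate on and falls away. §4 makes §6 an essential term, but §6 is unaffected, so the severability proviso in §4 preserves the remaining provisions. That leaves §1, §4, §5, and §6 in effect.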